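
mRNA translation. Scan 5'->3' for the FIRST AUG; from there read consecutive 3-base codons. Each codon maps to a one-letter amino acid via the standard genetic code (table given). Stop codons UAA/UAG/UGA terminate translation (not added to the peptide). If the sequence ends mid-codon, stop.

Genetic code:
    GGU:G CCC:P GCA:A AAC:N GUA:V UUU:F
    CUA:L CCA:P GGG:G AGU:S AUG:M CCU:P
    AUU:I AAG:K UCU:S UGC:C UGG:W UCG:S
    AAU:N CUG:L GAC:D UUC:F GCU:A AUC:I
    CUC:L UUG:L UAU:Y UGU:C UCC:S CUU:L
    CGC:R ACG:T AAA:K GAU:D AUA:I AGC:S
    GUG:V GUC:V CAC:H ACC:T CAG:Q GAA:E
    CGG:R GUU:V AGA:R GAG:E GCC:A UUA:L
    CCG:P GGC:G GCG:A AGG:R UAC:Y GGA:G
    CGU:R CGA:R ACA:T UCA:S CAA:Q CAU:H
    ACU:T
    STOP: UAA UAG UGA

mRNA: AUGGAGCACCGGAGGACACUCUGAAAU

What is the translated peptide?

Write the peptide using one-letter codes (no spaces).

start AUG at pos 0
pos 0: AUG -> M; peptide=M
pos 3: GAG -> E; peptide=ME
pos 6: CAC -> H; peptide=MEH
pos 9: CGG -> R; peptide=MEHR
pos 12: AGG -> R; peptide=MEHRR
pos 15: ACA -> T; peptide=MEHRRT
pos 18: CUC -> L; peptide=MEHRRTL
pos 21: UGA -> STOP

Answer: MEHRRTL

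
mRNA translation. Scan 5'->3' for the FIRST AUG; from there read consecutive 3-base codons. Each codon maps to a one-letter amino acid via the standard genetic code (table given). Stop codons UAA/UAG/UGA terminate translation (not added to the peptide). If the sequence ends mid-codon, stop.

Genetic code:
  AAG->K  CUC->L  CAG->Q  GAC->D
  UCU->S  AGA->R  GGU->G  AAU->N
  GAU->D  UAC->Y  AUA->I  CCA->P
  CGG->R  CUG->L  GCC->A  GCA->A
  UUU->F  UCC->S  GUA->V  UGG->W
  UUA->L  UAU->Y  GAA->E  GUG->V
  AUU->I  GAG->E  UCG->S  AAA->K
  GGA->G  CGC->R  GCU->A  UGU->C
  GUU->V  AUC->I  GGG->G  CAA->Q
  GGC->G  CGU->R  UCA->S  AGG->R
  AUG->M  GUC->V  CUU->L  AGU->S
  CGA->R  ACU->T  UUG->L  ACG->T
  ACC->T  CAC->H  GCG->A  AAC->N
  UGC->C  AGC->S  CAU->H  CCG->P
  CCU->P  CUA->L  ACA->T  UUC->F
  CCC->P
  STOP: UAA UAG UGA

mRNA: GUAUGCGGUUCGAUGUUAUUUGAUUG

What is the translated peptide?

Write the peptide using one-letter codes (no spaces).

start AUG at pos 2
pos 2: AUG -> M; peptide=M
pos 5: CGG -> R; peptide=MR
pos 8: UUC -> F; peptide=MRF
pos 11: GAU -> D; peptide=MRFD
pos 14: GUU -> V; peptide=MRFDV
pos 17: AUU -> I; peptide=MRFDVI
pos 20: UGA -> STOP

Answer: MRFDVI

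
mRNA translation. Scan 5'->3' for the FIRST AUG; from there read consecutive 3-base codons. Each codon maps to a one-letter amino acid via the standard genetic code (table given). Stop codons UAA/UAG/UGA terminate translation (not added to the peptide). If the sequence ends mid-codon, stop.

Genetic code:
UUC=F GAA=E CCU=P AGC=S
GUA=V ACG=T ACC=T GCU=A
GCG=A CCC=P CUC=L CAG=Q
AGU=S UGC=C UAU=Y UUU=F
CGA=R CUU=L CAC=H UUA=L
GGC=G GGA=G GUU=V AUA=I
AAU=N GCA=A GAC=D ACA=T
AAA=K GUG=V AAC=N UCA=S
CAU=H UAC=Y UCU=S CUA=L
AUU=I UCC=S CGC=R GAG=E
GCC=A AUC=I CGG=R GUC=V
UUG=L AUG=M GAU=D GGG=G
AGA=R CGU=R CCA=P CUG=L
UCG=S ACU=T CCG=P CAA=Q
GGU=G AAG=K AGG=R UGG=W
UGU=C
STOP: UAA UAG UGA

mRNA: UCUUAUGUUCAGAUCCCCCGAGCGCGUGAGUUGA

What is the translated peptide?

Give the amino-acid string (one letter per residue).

Answer: MFRSPERVS

Derivation:
start AUG at pos 4
pos 4: AUG -> M; peptide=M
pos 7: UUC -> F; peptide=MF
pos 10: AGA -> R; peptide=MFR
pos 13: UCC -> S; peptide=MFRS
pos 16: CCC -> P; peptide=MFRSP
pos 19: GAG -> E; peptide=MFRSPE
pos 22: CGC -> R; peptide=MFRSPER
pos 25: GUG -> V; peptide=MFRSPERV
pos 28: AGU -> S; peptide=MFRSPERVS
pos 31: UGA -> STOP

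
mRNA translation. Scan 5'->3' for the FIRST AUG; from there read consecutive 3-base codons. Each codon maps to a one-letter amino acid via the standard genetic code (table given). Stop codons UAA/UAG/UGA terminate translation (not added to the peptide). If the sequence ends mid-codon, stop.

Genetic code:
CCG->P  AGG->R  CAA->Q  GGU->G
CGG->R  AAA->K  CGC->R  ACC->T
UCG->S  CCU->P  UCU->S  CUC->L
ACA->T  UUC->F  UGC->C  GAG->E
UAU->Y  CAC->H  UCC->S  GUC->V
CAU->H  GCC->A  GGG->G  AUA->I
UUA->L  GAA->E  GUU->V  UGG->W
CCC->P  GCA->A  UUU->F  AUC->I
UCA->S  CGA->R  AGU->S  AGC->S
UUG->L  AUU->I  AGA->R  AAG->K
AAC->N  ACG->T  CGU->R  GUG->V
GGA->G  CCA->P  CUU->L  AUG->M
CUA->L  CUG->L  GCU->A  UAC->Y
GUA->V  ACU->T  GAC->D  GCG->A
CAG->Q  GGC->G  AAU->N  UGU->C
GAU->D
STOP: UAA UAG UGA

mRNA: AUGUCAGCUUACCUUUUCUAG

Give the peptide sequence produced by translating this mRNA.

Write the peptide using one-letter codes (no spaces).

start AUG at pos 0
pos 0: AUG -> M; peptide=M
pos 3: UCA -> S; peptide=MS
pos 6: GCU -> A; peptide=MSA
pos 9: UAC -> Y; peptide=MSAY
pos 12: CUU -> L; peptide=MSAYL
pos 15: UUC -> F; peptide=MSAYLF
pos 18: UAG -> STOP

Answer: MSAYLF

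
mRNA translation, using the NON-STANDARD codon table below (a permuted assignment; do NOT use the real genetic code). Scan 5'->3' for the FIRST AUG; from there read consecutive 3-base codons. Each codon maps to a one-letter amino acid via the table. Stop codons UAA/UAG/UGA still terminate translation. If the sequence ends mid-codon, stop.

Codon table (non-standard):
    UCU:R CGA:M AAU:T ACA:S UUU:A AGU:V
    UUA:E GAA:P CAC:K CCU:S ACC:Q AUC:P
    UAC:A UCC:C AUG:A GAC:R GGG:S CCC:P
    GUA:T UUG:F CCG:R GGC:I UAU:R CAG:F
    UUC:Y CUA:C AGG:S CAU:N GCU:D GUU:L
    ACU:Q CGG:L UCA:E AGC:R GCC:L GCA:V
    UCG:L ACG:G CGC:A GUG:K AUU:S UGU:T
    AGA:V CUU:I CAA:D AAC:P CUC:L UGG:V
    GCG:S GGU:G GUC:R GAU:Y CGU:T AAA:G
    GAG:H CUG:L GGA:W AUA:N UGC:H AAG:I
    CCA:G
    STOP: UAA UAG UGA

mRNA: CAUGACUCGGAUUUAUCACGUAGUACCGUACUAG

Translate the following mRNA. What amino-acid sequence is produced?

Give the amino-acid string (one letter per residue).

Answer: AQLSRKTTRA

Derivation:
start AUG at pos 1
pos 1: AUG -> A; peptide=A
pos 4: ACU -> Q; peptide=AQ
pos 7: CGG -> L; peptide=AQL
pos 10: AUU -> S; peptide=AQLS
pos 13: UAU -> R; peptide=AQLSR
pos 16: CAC -> K; peptide=AQLSRK
pos 19: GUA -> T; peptide=AQLSRKT
pos 22: GUA -> T; peptide=AQLSRKTT
pos 25: CCG -> R; peptide=AQLSRKTTR
pos 28: UAC -> A; peptide=AQLSRKTTRA
pos 31: UAG -> STOP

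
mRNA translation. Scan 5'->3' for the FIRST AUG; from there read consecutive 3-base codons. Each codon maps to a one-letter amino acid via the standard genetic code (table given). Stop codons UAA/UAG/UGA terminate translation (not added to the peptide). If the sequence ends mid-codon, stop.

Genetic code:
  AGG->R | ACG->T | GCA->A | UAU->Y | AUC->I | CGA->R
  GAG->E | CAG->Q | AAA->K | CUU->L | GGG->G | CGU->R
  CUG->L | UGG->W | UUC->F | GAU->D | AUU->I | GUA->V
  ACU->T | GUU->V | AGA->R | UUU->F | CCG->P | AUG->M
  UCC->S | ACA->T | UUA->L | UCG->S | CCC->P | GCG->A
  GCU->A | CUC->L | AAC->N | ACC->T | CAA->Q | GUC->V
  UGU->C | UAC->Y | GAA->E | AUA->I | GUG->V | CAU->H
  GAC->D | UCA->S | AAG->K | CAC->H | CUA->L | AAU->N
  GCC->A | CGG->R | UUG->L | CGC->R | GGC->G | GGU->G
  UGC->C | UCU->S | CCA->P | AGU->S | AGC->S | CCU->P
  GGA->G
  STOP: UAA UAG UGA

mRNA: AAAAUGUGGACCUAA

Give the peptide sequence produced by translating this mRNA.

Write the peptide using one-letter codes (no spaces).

Answer: MWT

Derivation:
start AUG at pos 3
pos 3: AUG -> M; peptide=M
pos 6: UGG -> W; peptide=MW
pos 9: ACC -> T; peptide=MWT
pos 12: UAA -> STOP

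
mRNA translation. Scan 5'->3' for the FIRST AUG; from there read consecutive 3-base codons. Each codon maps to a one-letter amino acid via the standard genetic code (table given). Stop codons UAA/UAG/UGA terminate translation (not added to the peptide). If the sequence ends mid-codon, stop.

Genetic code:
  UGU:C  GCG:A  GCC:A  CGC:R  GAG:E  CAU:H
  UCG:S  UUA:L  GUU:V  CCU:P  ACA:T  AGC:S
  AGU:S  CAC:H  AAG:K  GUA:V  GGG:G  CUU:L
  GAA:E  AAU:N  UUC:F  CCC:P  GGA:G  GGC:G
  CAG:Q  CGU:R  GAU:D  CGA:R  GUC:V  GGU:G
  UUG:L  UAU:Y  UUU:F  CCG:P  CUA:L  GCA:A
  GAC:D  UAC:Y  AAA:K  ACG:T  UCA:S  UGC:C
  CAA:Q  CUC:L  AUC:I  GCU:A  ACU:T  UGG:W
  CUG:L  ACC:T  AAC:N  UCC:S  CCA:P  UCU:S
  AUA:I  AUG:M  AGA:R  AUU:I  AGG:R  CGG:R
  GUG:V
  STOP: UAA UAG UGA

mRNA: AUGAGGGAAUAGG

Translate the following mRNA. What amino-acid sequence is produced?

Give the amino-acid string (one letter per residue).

start AUG at pos 0
pos 0: AUG -> M; peptide=M
pos 3: AGG -> R; peptide=MR
pos 6: GAA -> E; peptide=MRE
pos 9: UAG -> STOP

Answer: MRE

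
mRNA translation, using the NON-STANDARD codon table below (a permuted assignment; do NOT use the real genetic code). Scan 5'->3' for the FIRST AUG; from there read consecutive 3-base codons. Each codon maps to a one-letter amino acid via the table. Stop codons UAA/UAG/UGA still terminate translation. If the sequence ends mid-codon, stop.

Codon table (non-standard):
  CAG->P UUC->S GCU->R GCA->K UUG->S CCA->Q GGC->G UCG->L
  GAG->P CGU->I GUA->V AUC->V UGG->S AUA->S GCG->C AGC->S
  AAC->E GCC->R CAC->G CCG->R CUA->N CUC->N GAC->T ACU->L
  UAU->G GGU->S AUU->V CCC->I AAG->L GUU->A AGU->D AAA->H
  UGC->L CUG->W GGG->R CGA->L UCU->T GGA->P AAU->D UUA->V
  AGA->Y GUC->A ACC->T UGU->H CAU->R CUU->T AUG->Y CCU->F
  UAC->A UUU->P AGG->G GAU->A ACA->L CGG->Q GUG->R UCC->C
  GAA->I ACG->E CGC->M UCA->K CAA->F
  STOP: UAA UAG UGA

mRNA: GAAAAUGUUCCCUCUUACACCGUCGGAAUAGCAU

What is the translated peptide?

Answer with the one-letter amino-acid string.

Answer: YSFTLRLI

Derivation:
start AUG at pos 4
pos 4: AUG -> Y; peptide=Y
pos 7: UUC -> S; peptide=YS
pos 10: CCU -> F; peptide=YSF
pos 13: CUU -> T; peptide=YSFT
pos 16: ACA -> L; peptide=YSFTL
pos 19: CCG -> R; peptide=YSFTLR
pos 22: UCG -> L; peptide=YSFTLRL
pos 25: GAA -> I; peptide=YSFTLRLI
pos 28: UAG -> STOP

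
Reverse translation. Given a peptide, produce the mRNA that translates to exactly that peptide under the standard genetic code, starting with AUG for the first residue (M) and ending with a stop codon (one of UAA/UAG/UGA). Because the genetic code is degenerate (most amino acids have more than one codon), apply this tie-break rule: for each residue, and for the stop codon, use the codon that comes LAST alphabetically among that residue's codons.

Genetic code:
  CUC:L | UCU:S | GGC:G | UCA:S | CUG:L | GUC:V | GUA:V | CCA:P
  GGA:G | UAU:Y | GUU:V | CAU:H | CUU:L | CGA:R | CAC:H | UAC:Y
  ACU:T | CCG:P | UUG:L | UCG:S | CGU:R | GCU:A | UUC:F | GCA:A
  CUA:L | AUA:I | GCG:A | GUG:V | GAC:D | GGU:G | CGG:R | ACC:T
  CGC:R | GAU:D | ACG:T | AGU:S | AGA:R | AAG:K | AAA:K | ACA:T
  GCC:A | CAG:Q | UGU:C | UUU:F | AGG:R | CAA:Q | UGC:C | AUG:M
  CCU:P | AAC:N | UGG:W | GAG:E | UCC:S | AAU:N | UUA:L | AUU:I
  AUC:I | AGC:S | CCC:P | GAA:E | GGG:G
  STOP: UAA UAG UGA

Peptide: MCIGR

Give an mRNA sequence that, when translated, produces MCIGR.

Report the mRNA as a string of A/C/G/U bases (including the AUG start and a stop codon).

residue 1: M -> AUG (start codon)
residue 2: C codons sorted = UGC,UGU -> pick last = UGU
residue 3: I codons sorted = AUA,AUC,AUU -> pick last = AUU
residue 4: G codons sorted = GGA,GGC,GGG,GGU -> pick last = GGU
residue 5: R codons sorted = AGA,AGG,CGA,CGC,CGG,CGU -> pick last = CGU
terminator: stop codons sorted = UAA,UAG,UGA -> pick last = UGA

Answer: mRNA: AUGUGUAUUGGUCGUUGA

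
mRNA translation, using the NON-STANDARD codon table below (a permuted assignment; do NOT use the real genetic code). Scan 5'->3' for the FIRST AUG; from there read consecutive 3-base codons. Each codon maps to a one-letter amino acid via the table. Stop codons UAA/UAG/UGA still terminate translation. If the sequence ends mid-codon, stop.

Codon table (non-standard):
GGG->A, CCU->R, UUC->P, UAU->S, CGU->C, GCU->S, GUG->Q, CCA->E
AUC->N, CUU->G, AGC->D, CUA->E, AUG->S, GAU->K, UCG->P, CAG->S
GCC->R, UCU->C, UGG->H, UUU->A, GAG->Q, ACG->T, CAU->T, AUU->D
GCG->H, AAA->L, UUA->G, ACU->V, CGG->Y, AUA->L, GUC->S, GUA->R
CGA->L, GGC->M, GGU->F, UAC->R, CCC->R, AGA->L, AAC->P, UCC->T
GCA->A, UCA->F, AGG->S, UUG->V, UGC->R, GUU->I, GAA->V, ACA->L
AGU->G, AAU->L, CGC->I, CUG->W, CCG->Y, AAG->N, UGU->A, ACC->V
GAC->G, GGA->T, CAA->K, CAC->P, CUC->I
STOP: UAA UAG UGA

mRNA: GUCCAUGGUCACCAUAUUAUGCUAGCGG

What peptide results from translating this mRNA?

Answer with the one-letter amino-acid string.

Answer: SSVLGR

Derivation:
start AUG at pos 4
pos 4: AUG -> S; peptide=S
pos 7: GUC -> S; peptide=SS
pos 10: ACC -> V; peptide=SSV
pos 13: AUA -> L; peptide=SSVL
pos 16: UUA -> G; peptide=SSVLG
pos 19: UGC -> R; peptide=SSVLGR
pos 22: UAG -> STOP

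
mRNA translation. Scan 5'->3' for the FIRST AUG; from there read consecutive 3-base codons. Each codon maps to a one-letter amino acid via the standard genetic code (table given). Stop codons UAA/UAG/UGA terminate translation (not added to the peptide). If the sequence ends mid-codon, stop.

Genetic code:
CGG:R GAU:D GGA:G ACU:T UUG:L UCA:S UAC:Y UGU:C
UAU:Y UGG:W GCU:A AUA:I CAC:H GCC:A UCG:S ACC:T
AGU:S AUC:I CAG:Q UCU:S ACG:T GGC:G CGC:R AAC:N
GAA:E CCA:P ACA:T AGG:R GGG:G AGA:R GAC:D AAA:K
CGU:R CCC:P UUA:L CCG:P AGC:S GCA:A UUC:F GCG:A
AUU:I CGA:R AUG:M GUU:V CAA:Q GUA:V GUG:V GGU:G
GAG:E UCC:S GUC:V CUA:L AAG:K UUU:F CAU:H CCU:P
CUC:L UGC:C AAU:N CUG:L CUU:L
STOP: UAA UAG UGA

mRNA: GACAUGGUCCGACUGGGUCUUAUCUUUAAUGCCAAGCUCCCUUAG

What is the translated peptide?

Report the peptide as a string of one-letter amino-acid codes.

start AUG at pos 3
pos 3: AUG -> M; peptide=M
pos 6: GUC -> V; peptide=MV
pos 9: CGA -> R; peptide=MVR
pos 12: CUG -> L; peptide=MVRL
pos 15: GGU -> G; peptide=MVRLG
pos 18: CUU -> L; peptide=MVRLGL
pos 21: AUC -> I; peptide=MVRLGLI
pos 24: UUU -> F; peptide=MVRLGLIF
pos 27: AAU -> N; peptide=MVRLGLIFN
pos 30: GCC -> A; peptide=MVRLGLIFNA
pos 33: AAG -> K; peptide=MVRLGLIFNAK
pos 36: CUC -> L; peptide=MVRLGLIFNAKL
pos 39: CCU -> P; peptide=MVRLGLIFNAKLP
pos 42: UAG -> STOP

Answer: MVRLGLIFNAKLP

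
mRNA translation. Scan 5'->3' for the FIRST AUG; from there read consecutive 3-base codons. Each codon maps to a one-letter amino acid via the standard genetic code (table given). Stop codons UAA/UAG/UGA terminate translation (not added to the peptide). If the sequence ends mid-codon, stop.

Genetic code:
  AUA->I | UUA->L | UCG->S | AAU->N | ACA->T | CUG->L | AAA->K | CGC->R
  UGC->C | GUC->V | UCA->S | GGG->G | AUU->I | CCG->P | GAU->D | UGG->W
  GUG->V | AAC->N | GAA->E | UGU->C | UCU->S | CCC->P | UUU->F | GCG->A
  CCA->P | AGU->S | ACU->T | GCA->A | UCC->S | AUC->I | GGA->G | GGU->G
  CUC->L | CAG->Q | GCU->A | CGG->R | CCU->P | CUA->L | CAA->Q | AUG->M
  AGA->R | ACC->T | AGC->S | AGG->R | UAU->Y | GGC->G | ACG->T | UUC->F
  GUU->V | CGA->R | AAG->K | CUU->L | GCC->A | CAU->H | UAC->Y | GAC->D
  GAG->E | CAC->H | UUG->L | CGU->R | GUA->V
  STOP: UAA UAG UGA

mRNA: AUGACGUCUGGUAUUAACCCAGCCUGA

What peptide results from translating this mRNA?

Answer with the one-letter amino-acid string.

start AUG at pos 0
pos 0: AUG -> M; peptide=M
pos 3: ACG -> T; peptide=MT
pos 6: UCU -> S; peptide=MTS
pos 9: GGU -> G; peptide=MTSG
pos 12: AUU -> I; peptide=MTSGI
pos 15: AAC -> N; peptide=MTSGIN
pos 18: CCA -> P; peptide=MTSGINP
pos 21: GCC -> A; peptide=MTSGINPA
pos 24: UGA -> STOP

Answer: MTSGINPA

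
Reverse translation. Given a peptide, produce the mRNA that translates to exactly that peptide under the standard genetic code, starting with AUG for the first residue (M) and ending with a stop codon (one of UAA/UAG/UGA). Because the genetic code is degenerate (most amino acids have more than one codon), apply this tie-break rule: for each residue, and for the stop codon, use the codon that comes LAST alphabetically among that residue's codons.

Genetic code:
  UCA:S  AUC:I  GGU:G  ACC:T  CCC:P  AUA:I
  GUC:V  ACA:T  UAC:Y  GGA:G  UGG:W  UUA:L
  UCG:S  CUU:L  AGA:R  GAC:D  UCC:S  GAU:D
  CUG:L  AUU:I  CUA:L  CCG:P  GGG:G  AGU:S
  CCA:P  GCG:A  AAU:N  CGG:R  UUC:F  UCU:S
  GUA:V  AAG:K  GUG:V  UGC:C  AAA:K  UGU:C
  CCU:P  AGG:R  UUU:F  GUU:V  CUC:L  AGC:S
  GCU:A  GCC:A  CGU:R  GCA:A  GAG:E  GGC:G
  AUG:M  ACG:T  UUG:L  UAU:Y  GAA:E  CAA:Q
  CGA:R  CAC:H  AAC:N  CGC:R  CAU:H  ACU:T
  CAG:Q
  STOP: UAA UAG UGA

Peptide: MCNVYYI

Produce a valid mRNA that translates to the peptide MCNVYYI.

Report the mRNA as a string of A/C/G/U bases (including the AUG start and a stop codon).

Answer: mRNA: AUGUGUAAUGUUUAUUAUAUUUGA

Derivation:
residue 1: M -> AUG (start codon)
residue 2: C codons sorted = UGC,UGU -> pick last = UGU
residue 3: N codons sorted = AAC,AAU -> pick last = AAU
residue 4: V codons sorted = GUA,GUC,GUG,GUU -> pick last = GUU
residue 5: Y codons sorted = UAC,UAU -> pick last = UAU
residue 6: Y codons sorted = UAC,UAU -> pick last = UAU
residue 7: I codons sorted = AUA,AUC,AUU -> pick last = AUU
terminator: stop codons sorted = UAA,UAG,UGA -> pick last = UGA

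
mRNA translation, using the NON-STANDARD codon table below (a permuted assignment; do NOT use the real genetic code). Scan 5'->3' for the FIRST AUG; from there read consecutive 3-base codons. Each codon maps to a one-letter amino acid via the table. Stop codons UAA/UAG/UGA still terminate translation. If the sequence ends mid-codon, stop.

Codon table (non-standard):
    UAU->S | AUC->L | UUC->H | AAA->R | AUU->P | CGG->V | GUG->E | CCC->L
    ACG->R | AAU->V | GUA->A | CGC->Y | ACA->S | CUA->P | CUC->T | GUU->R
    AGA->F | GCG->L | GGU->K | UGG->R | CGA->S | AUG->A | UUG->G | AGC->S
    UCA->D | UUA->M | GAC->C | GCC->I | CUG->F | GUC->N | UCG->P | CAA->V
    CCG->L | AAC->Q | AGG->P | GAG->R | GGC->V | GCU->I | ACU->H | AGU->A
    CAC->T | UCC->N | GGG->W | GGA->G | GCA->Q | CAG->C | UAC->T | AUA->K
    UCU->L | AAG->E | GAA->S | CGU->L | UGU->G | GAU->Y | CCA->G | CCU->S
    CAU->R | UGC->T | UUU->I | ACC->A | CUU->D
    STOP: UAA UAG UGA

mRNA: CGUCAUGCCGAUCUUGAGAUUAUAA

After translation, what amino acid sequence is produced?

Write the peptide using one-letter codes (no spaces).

start AUG at pos 4
pos 4: AUG -> A; peptide=A
pos 7: CCG -> L; peptide=AL
pos 10: AUC -> L; peptide=ALL
pos 13: UUG -> G; peptide=ALLG
pos 16: AGA -> F; peptide=ALLGF
pos 19: UUA -> M; peptide=ALLGFM
pos 22: UAA -> STOP

Answer: ALLGFM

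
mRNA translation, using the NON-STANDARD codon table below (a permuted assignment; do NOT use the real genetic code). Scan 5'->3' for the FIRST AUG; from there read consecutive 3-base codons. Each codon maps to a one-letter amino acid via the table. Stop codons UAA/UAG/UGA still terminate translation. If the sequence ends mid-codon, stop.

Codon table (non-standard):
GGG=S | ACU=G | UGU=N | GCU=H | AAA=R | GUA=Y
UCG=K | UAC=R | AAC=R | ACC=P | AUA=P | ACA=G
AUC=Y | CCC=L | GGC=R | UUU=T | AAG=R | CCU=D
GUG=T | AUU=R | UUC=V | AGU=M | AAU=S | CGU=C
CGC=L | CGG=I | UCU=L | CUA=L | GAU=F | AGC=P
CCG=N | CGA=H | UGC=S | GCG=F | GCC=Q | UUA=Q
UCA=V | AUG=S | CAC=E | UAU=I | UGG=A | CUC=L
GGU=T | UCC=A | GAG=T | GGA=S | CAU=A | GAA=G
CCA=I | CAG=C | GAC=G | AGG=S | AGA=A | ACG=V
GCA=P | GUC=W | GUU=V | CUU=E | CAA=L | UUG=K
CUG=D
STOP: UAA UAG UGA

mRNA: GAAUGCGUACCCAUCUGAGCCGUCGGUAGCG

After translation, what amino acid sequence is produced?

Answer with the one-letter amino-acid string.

Answer: SCPADPCI

Derivation:
start AUG at pos 2
pos 2: AUG -> S; peptide=S
pos 5: CGU -> C; peptide=SC
pos 8: ACC -> P; peptide=SCP
pos 11: CAU -> A; peptide=SCPA
pos 14: CUG -> D; peptide=SCPAD
pos 17: AGC -> P; peptide=SCPADP
pos 20: CGU -> C; peptide=SCPADPC
pos 23: CGG -> I; peptide=SCPADPCI
pos 26: UAG -> STOP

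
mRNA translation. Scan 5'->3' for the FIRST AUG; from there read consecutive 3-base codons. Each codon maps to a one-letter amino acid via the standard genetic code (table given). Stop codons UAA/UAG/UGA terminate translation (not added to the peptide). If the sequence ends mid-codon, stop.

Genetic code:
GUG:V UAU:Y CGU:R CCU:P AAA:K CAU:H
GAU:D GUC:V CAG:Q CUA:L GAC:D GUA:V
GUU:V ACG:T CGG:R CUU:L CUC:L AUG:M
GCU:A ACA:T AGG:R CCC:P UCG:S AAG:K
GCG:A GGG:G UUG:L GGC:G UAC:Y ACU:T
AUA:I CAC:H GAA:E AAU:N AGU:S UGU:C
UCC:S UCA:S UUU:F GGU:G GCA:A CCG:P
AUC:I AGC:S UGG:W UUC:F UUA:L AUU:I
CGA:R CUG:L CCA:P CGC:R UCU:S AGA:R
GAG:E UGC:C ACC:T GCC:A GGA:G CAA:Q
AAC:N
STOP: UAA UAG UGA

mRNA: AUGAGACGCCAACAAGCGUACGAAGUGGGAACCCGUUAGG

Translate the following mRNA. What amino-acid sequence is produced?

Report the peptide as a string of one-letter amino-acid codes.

Answer: MRRQQAYEVGTR

Derivation:
start AUG at pos 0
pos 0: AUG -> M; peptide=M
pos 3: AGA -> R; peptide=MR
pos 6: CGC -> R; peptide=MRR
pos 9: CAA -> Q; peptide=MRRQ
pos 12: CAA -> Q; peptide=MRRQQ
pos 15: GCG -> A; peptide=MRRQQA
pos 18: UAC -> Y; peptide=MRRQQAY
pos 21: GAA -> E; peptide=MRRQQAYE
pos 24: GUG -> V; peptide=MRRQQAYEV
pos 27: GGA -> G; peptide=MRRQQAYEVG
pos 30: ACC -> T; peptide=MRRQQAYEVGT
pos 33: CGU -> R; peptide=MRRQQAYEVGTR
pos 36: UAG -> STOP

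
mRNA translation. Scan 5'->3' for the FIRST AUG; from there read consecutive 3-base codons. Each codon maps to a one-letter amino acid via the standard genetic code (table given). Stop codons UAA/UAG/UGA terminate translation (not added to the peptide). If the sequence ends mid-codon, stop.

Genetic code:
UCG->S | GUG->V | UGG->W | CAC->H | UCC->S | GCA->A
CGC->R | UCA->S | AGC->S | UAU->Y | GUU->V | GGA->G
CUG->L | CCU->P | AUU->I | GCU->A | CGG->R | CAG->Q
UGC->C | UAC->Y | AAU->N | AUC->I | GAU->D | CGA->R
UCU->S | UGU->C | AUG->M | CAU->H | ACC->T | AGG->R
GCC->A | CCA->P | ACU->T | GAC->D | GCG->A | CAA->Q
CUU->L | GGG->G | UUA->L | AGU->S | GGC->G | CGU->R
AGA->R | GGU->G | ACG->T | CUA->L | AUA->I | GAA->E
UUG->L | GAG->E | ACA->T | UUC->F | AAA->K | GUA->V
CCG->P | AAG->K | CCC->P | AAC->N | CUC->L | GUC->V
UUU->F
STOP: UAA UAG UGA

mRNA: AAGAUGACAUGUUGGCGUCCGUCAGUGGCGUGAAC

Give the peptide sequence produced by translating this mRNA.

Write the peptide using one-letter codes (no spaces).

Answer: MTCWRPSVA

Derivation:
start AUG at pos 3
pos 3: AUG -> M; peptide=M
pos 6: ACA -> T; peptide=MT
pos 9: UGU -> C; peptide=MTC
pos 12: UGG -> W; peptide=MTCW
pos 15: CGU -> R; peptide=MTCWR
pos 18: CCG -> P; peptide=MTCWRP
pos 21: UCA -> S; peptide=MTCWRPS
pos 24: GUG -> V; peptide=MTCWRPSV
pos 27: GCG -> A; peptide=MTCWRPSVA
pos 30: UGA -> STOP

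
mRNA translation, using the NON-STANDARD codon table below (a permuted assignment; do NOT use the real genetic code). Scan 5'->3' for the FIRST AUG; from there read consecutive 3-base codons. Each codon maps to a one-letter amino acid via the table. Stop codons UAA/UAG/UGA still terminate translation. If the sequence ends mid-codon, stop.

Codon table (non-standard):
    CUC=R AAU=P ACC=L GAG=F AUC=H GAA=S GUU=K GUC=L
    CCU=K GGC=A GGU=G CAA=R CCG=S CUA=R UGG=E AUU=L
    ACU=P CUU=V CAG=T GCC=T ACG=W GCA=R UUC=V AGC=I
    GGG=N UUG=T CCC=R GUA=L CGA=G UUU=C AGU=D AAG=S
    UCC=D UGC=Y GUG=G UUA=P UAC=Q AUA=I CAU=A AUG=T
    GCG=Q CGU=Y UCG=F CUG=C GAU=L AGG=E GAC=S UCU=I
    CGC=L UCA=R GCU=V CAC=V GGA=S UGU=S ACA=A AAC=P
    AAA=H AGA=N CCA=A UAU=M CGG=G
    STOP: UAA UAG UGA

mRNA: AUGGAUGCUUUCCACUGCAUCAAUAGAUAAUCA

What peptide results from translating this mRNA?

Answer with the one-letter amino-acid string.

start AUG at pos 0
pos 0: AUG -> T; peptide=T
pos 3: GAU -> L; peptide=TL
pos 6: GCU -> V; peptide=TLV
pos 9: UUC -> V; peptide=TLVV
pos 12: CAC -> V; peptide=TLVVV
pos 15: UGC -> Y; peptide=TLVVVY
pos 18: AUC -> H; peptide=TLVVVYH
pos 21: AAU -> P; peptide=TLVVVYHP
pos 24: AGA -> N; peptide=TLVVVYHPN
pos 27: UAA -> STOP

Answer: TLVVVYHPN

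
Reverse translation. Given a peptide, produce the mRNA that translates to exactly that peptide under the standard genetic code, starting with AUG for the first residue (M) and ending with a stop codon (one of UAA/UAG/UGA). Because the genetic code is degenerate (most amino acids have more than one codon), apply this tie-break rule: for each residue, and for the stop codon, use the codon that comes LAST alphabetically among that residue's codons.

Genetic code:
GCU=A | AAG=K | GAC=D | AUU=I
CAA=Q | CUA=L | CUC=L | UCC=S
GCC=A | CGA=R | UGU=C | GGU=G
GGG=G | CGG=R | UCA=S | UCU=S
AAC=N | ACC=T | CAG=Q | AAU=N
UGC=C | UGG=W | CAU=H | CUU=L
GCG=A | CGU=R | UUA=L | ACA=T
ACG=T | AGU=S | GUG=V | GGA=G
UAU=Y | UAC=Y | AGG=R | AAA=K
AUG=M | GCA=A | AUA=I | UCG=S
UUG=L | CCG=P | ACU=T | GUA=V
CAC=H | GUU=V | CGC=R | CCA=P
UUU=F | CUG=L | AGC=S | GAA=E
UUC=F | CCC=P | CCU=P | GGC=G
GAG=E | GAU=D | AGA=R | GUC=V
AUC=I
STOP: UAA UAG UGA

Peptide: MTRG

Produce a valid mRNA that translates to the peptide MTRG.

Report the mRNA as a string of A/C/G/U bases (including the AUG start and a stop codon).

residue 1: M -> AUG (start codon)
residue 2: T codons sorted = ACA,ACC,ACG,ACU -> pick last = ACU
residue 3: R codons sorted = AGA,AGG,CGA,CGC,CGG,CGU -> pick last = CGU
residue 4: G codons sorted = GGA,GGC,GGG,GGU -> pick last = GGU
terminator: stop codons sorted = UAA,UAG,UGA -> pick last = UGA

Answer: mRNA: AUGACUCGUGGUUGA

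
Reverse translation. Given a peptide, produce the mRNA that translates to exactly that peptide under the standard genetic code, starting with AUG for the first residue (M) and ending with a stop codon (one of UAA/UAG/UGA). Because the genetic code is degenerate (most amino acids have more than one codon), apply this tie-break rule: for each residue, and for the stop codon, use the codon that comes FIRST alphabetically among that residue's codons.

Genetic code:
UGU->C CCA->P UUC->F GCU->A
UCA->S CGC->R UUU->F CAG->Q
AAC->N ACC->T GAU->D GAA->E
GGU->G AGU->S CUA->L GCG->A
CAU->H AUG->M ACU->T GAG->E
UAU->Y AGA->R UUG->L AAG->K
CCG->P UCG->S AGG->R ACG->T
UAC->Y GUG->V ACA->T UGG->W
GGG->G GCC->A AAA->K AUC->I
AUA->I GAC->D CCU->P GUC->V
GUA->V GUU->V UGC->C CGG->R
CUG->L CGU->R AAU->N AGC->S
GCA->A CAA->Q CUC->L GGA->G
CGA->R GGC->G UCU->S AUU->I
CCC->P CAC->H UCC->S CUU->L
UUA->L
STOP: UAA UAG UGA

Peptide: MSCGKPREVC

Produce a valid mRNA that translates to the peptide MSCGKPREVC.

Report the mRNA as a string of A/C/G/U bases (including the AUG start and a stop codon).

residue 1: M -> AUG (start codon)
residue 2: S codons sorted = AGC,AGU,UCA,UCC,UCG,UCU -> pick first = AGC
residue 3: C codons sorted = UGC,UGU -> pick first = UGC
residue 4: G codons sorted = GGA,GGC,GGG,GGU -> pick first = GGA
residue 5: K codons sorted = AAA,AAG -> pick first = AAA
residue 6: P codons sorted = CCA,CCC,CCG,CCU -> pick first = CCA
residue 7: R codons sorted = AGA,AGG,CGA,CGC,CGG,CGU -> pick first = AGA
residue 8: E codons sorted = GAA,GAG -> pick first = GAA
residue 9: V codons sorted = GUA,GUC,GUG,GUU -> pick first = GUA
residue 10: C codons sorted = UGC,UGU -> pick first = UGC
terminator: stop codons sorted = UAA,UAG,UGA -> pick first = UAA

Answer: mRNA: AUGAGCUGCGGAAAACCAAGAGAAGUAUGCUAA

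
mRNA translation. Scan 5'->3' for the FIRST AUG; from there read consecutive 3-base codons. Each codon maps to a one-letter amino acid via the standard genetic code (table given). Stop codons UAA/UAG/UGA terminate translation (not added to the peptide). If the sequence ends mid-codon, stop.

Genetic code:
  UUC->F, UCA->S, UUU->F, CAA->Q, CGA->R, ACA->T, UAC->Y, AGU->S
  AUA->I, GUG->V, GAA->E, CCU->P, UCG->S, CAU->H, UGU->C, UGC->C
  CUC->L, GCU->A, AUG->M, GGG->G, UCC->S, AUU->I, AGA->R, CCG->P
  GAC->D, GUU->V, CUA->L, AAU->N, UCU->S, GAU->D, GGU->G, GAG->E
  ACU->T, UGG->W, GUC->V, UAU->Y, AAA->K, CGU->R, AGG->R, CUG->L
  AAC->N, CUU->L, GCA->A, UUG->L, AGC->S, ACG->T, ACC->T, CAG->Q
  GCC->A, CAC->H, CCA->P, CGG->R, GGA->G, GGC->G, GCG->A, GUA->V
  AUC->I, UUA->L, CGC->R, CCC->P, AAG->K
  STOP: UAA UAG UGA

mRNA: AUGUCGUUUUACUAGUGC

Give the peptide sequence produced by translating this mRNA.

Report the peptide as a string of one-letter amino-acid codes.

start AUG at pos 0
pos 0: AUG -> M; peptide=M
pos 3: UCG -> S; peptide=MS
pos 6: UUU -> F; peptide=MSF
pos 9: UAC -> Y; peptide=MSFY
pos 12: UAG -> STOP

Answer: MSFY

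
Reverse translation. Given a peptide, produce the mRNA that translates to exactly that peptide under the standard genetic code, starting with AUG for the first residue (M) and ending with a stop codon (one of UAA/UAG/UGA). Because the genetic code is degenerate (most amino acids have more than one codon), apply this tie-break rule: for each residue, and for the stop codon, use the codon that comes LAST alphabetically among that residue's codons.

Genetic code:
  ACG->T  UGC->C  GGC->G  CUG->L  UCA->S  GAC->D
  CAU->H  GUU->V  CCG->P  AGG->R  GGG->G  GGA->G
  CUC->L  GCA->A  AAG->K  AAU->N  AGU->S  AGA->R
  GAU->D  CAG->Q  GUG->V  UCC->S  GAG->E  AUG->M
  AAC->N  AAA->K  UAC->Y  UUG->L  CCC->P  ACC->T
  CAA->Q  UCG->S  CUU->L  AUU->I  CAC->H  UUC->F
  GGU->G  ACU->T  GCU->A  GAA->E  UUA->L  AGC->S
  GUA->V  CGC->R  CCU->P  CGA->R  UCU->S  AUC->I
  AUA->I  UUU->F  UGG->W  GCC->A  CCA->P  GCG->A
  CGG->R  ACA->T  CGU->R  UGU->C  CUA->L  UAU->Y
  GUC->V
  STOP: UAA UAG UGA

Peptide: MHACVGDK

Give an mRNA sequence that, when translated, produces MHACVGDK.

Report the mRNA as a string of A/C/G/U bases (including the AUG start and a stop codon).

residue 1: M -> AUG (start codon)
residue 2: H codons sorted = CAC,CAU -> pick last = CAU
residue 3: A codons sorted = GCA,GCC,GCG,GCU -> pick last = GCU
residue 4: C codons sorted = UGC,UGU -> pick last = UGU
residue 5: V codons sorted = GUA,GUC,GUG,GUU -> pick last = GUU
residue 6: G codons sorted = GGA,GGC,GGG,GGU -> pick last = GGU
residue 7: D codons sorted = GAC,GAU -> pick last = GAU
residue 8: K codons sorted = AAA,AAG -> pick last = AAG
terminator: stop codons sorted = UAA,UAG,UGA -> pick last = UGA

Answer: mRNA: AUGCAUGCUUGUGUUGGUGAUAAGUGA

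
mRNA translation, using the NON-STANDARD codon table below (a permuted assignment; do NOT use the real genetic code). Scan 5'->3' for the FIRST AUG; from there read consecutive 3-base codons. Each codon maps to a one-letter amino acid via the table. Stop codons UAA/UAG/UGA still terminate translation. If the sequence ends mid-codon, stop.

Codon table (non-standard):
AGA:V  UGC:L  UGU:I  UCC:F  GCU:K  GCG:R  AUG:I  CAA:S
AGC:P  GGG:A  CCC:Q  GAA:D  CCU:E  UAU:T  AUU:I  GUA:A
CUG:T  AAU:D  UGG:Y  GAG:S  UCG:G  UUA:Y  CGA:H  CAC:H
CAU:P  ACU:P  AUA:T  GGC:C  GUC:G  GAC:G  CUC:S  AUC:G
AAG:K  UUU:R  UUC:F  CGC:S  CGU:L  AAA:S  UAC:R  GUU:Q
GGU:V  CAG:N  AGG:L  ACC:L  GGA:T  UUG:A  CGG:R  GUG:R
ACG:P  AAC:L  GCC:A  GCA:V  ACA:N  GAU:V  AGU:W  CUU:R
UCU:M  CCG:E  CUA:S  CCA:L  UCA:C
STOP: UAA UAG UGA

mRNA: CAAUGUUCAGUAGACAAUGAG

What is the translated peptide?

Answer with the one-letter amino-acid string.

start AUG at pos 2
pos 2: AUG -> I; peptide=I
pos 5: UUC -> F; peptide=IF
pos 8: AGU -> W; peptide=IFW
pos 11: AGA -> V; peptide=IFWV
pos 14: CAA -> S; peptide=IFWVS
pos 17: UGA -> STOP

Answer: IFWVS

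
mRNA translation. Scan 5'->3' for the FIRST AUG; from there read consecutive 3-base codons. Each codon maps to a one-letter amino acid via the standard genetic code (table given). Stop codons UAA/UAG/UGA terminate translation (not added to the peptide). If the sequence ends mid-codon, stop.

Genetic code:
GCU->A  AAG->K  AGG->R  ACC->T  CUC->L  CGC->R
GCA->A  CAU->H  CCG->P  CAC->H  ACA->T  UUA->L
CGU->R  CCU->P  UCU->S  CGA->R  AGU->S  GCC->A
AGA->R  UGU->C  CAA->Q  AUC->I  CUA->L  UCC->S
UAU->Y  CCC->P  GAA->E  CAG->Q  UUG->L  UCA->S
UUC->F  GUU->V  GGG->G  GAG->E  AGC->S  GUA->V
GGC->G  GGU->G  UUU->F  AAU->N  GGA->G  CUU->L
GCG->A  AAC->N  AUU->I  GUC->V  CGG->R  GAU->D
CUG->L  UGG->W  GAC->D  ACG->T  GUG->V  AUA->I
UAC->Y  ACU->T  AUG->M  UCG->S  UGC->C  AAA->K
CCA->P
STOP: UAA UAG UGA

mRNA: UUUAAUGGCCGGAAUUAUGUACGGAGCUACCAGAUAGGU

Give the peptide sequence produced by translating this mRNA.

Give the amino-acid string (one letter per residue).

start AUG at pos 4
pos 4: AUG -> M; peptide=M
pos 7: GCC -> A; peptide=MA
pos 10: GGA -> G; peptide=MAG
pos 13: AUU -> I; peptide=MAGI
pos 16: AUG -> M; peptide=MAGIM
pos 19: UAC -> Y; peptide=MAGIMY
pos 22: GGA -> G; peptide=MAGIMYG
pos 25: GCU -> A; peptide=MAGIMYGA
pos 28: ACC -> T; peptide=MAGIMYGAT
pos 31: AGA -> R; peptide=MAGIMYGATR
pos 34: UAG -> STOP

Answer: MAGIMYGATR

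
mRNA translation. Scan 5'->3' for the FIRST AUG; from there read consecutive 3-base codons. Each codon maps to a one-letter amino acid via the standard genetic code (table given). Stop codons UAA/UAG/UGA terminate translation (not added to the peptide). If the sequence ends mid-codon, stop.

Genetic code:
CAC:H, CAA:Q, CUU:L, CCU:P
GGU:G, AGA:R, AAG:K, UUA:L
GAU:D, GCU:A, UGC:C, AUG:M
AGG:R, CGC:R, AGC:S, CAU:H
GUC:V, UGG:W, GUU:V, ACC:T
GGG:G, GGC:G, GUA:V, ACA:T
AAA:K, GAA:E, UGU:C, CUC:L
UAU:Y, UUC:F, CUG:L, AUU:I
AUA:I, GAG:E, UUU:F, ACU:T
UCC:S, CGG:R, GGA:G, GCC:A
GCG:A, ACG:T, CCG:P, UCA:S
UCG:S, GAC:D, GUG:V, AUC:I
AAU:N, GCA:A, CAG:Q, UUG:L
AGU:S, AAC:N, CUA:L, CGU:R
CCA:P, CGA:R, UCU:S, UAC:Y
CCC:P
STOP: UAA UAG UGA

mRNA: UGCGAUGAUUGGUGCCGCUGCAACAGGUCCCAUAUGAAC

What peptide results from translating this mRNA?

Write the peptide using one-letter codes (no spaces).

Answer: MIGAAATGPI

Derivation:
start AUG at pos 4
pos 4: AUG -> M; peptide=M
pos 7: AUU -> I; peptide=MI
pos 10: GGU -> G; peptide=MIG
pos 13: GCC -> A; peptide=MIGA
pos 16: GCU -> A; peptide=MIGAA
pos 19: GCA -> A; peptide=MIGAAA
pos 22: ACA -> T; peptide=MIGAAAT
pos 25: GGU -> G; peptide=MIGAAATG
pos 28: CCC -> P; peptide=MIGAAATGP
pos 31: AUA -> I; peptide=MIGAAATGPI
pos 34: UGA -> STOP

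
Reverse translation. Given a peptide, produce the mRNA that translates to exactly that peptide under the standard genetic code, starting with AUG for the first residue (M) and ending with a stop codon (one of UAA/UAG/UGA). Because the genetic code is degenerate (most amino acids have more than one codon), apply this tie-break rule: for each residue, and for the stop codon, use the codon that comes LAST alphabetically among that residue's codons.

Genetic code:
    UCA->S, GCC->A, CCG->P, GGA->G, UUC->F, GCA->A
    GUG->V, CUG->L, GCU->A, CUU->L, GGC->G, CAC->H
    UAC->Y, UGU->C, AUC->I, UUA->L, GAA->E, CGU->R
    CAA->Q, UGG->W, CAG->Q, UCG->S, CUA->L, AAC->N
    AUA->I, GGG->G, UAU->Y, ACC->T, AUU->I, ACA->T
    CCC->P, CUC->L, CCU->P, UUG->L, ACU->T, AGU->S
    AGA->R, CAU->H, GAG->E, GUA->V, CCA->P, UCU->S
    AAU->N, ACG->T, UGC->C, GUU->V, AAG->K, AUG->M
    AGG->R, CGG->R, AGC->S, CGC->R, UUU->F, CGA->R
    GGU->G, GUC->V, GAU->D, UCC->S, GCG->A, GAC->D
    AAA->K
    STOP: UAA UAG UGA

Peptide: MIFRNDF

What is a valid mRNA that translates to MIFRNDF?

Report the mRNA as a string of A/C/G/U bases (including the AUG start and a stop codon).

residue 1: M -> AUG (start codon)
residue 2: I codons sorted = AUA,AUC,AUU -> pick last = AUU
residue 3: F codons sorted = UUC,UUU -> pick last = UUU
residue 4: R codons sorted = AGA,AGG,CGA,CGC,CGG,CGU -> pick last = CGU
residue 5: N codons sorted = AAC,AAU -> pick last = AAU
residue 6: D codons sorted = GAC,GAU -> pick last = GAU
residue 7: F codons sorted = UUC,UUU -> pick last = UUU
terminator: stop codons sorted = UAA,UAG,UGA -> pick last = UGA

Answer: mRNA: AUGAUUUUUCGUAAUGAUUUUUGA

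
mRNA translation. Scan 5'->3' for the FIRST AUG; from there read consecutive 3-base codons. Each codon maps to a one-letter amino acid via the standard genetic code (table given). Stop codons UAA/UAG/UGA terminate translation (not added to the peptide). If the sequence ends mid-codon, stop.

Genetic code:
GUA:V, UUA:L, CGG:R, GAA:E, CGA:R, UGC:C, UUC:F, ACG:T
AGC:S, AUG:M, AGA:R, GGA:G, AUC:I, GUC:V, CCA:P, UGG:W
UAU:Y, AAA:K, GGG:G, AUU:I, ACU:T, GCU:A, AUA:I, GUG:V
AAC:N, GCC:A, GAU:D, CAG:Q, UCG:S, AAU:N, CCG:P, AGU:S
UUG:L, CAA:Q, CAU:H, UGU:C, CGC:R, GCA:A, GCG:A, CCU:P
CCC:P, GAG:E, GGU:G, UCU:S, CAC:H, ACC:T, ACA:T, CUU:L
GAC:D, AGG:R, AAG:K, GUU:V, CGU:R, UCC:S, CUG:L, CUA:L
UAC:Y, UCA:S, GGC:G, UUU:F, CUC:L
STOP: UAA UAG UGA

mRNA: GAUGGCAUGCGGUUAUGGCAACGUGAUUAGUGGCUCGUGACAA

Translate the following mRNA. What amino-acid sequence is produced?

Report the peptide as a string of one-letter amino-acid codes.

start AUG at pos 1
pos 1: AUG -> M; peptide=M
pos 4: GCA -> A; peptide=MA
pos 7: UGC -> C; peptide=MAC
pos 10: GGU -> G; peptide=MACG
pos 13: UAU -> Y; peptide=MACGY
pos 16: GGC -> G; peptide=MACGYG
pos 19: AAC -> N; peptide=MACGYGN
pos 22: GUG -> V; peptide=MACGYGNV
pos 25: AUU -> I; peptide=MACGYGNVI
pos 28: AGU -> S; peptide=MACGYGNVIS
pos 31: GGC -> G; peptide=MACGYGNVISG
pos 34: UCG -> S; peptide=MACGYGNVISGS
pos 37: UGA -> STOP

Answer: MACGYGNVISGS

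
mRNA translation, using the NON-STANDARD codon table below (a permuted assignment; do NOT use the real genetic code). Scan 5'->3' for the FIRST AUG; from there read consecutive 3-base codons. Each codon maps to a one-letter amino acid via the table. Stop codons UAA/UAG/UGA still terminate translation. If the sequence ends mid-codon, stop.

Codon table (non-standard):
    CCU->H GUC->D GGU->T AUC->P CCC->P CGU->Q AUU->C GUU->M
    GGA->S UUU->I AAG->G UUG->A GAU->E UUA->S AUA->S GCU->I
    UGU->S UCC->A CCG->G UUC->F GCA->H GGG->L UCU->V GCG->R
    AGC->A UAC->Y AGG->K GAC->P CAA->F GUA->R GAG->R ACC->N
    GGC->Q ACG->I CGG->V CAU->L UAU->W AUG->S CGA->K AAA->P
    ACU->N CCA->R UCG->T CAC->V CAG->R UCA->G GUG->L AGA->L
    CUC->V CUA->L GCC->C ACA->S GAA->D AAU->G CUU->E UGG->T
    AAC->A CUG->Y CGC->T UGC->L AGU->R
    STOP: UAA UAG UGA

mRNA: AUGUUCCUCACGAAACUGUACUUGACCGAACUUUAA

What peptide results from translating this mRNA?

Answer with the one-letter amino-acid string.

Answer: SFVIPYYANDE

Derivation:
start AUG at pos 0
pos 0: AUG -> S; peptide=S
pos 3: UUC -> F; peptide=SF
pos 6: CUC -> V; peptide=SFV
pos 9: ACG -> I; peptide=SFVI
pos 12: AAA -> P; peptide=SFVIP
pos 15: CUG -> Y; peptide=SFVIPY
pos 18: UAC -> Y; peptide=SFVIPYY
pos 21: UUG -> A; peptide=SFVIPYYA
pos 24: ACC -> N; peptide=SFVIPYYAN
pos 27: GAA -> D; peptide=SFVIPYYAND
pos 30: CUU -> E; peptide=SFVIPYYANDE
pos 33: UAA -> STOP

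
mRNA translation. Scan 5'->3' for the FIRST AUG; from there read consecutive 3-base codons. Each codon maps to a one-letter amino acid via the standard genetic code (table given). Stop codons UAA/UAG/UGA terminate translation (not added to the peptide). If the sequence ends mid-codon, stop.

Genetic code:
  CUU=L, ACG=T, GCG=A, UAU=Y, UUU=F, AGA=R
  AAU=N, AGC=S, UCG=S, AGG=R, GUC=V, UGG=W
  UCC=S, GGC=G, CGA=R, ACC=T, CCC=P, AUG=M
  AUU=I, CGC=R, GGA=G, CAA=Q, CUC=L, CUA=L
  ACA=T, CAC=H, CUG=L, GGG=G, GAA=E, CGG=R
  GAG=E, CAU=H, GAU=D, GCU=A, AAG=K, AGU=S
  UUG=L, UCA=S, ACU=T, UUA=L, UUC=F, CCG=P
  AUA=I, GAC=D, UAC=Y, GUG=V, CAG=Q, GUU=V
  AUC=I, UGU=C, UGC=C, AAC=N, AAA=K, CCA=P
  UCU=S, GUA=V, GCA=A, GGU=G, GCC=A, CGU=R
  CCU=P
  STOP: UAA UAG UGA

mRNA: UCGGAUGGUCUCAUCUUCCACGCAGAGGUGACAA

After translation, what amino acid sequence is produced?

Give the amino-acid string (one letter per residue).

start AUG at pos 4
pos 4: AUG -> M; peptide=M
pos 7: GUC -> V; peptide=MV
pos 10: UCA -> S; peptide=MVS
pos 13: UCU -> S; peptide=MVSS
pos 16: UCC -> S; peptide=MVSSS
pos 19: ACG -> T; peptide=MVSSST
pos 22: CAG -> Q; peptide=MVSSSTQ
pos 25: AGG -> R; peptide=MVSSSTQR
pos 28: UGA -> STOP

Answer: MVSSSTQR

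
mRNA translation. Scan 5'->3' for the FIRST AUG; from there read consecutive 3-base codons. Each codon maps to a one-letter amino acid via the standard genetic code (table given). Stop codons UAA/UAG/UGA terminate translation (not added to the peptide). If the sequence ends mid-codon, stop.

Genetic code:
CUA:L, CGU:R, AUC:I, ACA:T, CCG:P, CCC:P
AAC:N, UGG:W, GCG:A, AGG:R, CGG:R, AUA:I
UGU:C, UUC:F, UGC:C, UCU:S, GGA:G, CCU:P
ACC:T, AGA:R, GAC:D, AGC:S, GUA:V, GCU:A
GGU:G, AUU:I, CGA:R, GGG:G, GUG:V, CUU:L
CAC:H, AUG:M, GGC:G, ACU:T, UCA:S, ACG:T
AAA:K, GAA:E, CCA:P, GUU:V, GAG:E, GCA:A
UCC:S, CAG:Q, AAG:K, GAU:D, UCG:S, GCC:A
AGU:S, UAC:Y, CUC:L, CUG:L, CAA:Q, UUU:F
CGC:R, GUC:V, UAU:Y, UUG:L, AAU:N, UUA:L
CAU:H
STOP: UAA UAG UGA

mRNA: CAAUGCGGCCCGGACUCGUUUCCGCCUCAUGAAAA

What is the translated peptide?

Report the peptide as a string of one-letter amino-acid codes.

start AUG at pos 2
pos 2: AUG -> M; peptide=M
pos 5: CGG -> R; peptide=MR
pos 8: CCC -> P; peptide=MRP
pos 11: GGA -> G; peptide=MRPG
pos 14: CUC -> L; peptide=MRPGL
pos 17: GUU -> V; peptide=MRPGLV
pos 20: UCC -> S; peptide=MRPGLVS
pos 23: GCC -> A; peptide=MRPGLVSA
pos 26: UCA -> S; peptide=MRPGLVSAS
pos 29: UGA -> STOP

Answer: MRPGLVSAS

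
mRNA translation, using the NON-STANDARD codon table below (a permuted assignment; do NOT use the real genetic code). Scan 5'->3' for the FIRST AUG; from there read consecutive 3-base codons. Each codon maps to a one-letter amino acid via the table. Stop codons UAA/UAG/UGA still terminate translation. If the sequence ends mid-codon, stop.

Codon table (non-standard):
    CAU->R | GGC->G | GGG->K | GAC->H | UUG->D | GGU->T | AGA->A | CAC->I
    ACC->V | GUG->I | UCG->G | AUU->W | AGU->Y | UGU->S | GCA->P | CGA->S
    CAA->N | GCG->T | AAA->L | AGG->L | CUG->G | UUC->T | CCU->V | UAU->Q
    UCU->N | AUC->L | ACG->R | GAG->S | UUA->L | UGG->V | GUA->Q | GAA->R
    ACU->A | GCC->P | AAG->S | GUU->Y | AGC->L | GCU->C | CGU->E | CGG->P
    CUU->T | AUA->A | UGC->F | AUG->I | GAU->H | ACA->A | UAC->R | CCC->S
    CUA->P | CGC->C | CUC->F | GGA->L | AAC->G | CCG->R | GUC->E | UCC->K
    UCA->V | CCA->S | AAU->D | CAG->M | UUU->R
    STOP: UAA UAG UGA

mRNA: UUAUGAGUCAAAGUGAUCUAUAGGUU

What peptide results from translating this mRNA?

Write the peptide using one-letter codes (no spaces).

start AUG at pos 2
pos 2: AUG -> I; peptide=I
pos 5: AGU -> Y; peptide=IY
pos 8: CAA -> N; peptide=IYN
pos 11: AGU -> Y; peptide=IYNY
pos 14: GAU -> H; peptide=IYNYH
pos 17: CUA -> P; peptide=IYNYHP
pos 20: UAG -> STOP

Answer: IYNYHP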